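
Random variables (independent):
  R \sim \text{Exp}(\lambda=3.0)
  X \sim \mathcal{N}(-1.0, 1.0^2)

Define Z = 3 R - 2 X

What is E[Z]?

E[Z] = 3*E[R] - 2*E[X]
E[R] = 0.33333333
E[X] = -1
E[Z] = 3*0.33333333 - 2*(-1) = 3

3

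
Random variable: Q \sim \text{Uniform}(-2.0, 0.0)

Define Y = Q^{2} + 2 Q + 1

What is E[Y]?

E[Y] = 1*E[Q²] + 2*E[Q] + 1
E[Q] = -1
E[Q²] = Var(Q) + (E[Q])² = 0.33333333 + 1 = 1.3333333
E[Y] = 1*1.3333333 + 2*(-1) + 1 = 0.33333333

0.33333333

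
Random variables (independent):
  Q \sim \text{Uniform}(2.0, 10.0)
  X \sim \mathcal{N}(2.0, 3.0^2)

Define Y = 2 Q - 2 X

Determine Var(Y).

For independent RVs: Var(aX + bY) = a²Var(X) + b²Var(Y)
Var(Q) = 5.3333333
Var(X) = 9
Var(Y) = 2²*5.3333333 + (-2)²*9
= 4*5.3333333 + 4*9 = 57.333333

57.333333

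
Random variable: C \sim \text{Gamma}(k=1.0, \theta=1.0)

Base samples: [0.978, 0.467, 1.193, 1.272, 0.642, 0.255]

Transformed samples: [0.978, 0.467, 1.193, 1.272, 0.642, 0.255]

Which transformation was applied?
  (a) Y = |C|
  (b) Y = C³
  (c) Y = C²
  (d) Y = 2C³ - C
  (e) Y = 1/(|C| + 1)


Checking option (a) Y = |C|:
  C = 0.978 -> Y = 0.978 ✓
  C = 0.467 -> Y = 0.467 ✓
  C = 1.193 -> Y = 1.193 ✓
All samples match this transformation.

(a) |C|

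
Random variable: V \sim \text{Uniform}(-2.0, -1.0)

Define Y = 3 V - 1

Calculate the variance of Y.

For Y = aV + b: Var(Y) = a² * Var(V)
Var(V) = (-1 + 2)^2/12 = 0.083333333
Var(Y) = 3² * 0.083333333 = 9 * 0.083333333 = 0.75

0.75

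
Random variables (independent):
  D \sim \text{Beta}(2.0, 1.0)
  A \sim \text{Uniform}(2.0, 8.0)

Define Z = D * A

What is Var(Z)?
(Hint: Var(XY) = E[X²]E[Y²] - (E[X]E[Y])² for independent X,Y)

Var(XY) = E[X²]E[Y²] - (E[X]E[Y])²
E[D] = 0.66666667, Var(D) = 0.055555556
E[A] = 5, Var(A) = 3
E[D²] = 0.055555556 + 0.66666667² = 0.5
E[A²] = 3 + 5² = 28
Var(Z) = 0.5*28 - (0.66666667*5)²
= 14 - 11.111111 = 2.8888889

2.8888889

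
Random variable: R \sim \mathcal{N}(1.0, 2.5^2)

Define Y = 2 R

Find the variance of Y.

For Y = aR + b: Var(Y) = a² * Var(R)
Var(R) = 2.5^2 = 6.25
Var(Y) = 2² * 6.25 = 4 * 6.25 = 25

25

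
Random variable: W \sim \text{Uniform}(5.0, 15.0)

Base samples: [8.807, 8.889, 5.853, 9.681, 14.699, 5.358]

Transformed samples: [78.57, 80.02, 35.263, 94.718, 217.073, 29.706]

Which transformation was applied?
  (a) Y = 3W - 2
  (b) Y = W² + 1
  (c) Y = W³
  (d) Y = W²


Checking option (b) Y = W² + 1:
  W = 8.807 -> Y = 78.57 ✓
  W = 8.889 -> Y = 80.02 ✓
  W = 5.853 -> Y = 35.263 ✓
All samples match this transformation.

(b) W² + 1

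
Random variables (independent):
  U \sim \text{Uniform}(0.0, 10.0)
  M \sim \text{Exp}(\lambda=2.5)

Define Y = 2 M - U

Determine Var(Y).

For independent RVs: Var(aX + bY) = a²Var(X) + b²Var(Y)
Var(U) = 8.3333333
Var(M) = 0.16
Var(Y) = (-1)²*8.3333333 + 2²*0.16
= 1*8.3333333 + 4*0.16 = 8.9733333

8.9733333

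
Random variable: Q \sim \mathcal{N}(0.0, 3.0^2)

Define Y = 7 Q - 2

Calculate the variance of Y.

For Y = aQ + b: Var(Y) = a² * Var(Q)
Var(Q) = 3.0^2 = 9
Var(Y) = 7² * 9 = 49 * 9 = 441

441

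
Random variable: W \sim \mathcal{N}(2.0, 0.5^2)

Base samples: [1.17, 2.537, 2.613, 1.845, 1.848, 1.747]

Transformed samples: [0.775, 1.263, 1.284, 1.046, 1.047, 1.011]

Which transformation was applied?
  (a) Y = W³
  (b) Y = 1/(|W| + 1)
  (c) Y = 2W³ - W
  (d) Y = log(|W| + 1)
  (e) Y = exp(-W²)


Checking option (d) Y = log(|W| + 1):
  W = 1.17 -> Y = 0.775 ✓
  W = 2.537 -> Y = 1.263 ✓
  W = 2.613 -> Y = 1.284 ✓
All samples match this transformation.

(d) log(|W| + 1)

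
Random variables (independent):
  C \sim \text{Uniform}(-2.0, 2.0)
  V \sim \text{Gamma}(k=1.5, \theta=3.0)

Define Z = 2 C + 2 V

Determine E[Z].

E[Z] = 2*E[C] + 2*E[V]
E[C] = 0
E[V] = 4.5
E[Z] = 2*0 + 2*4.5 = 9

9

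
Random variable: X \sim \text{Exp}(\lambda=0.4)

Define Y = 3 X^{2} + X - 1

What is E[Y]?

E[Y] = 3*E[X²] + 1*E[X] - 1
E[X] = 2.5
E[X²] = Var(X) + (E[X])² = 6.25 + 6.25 = 12.5
E[Y] = 3*12.5 + 1*2.5 - 1 = 39

39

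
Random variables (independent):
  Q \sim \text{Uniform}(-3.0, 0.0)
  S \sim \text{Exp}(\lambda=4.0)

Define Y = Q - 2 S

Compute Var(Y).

For independent RVs: Var(aX + bY) = a²Var(X) + b²Var(Y)
Var(Q) = 0.75
Var(S) = 0.0625
Var(Y) = 1²*0.75 + (-2)²*0.0625
= 1*0.75 + 4*0.0625 = 1

1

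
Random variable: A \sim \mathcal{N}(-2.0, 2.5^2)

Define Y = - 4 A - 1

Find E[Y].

For Y = -4A - 1:
E[Y] = -4 * E[A] - 1
E[A] = -2.0 = -2
E[Y] = -4 * (-2) - 1 = 7

7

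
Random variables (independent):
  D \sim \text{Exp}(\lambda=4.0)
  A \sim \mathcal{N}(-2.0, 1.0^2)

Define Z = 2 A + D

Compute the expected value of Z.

E[Z] = 1*E[D] + 2*E[A]
E[D] = 0.25
E[A] = -2
E[Z] = 1*0.25 + 2*(-2) = -3.75

-3.75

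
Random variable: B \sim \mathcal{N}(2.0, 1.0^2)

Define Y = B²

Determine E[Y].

Using E[X²] = Var(X) + (E[X])²:
E[B] = 2
Var(B) = 1.0^2 = 1
E[B²] = 1 + 2² = 1 + 4 = 5

5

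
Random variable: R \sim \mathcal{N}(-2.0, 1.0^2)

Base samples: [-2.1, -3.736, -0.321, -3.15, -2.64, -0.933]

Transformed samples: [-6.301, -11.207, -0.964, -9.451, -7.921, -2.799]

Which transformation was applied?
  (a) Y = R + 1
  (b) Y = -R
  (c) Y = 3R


Checking option (c) Y = 3R:
  R = -2.1 -> Y = -6.301 ✓
  R = -3.736 -> Y = -11.207 ✓
  R = -0.321 -> Y = -0.964 ✓
All samples match this transformation.

(c) 3R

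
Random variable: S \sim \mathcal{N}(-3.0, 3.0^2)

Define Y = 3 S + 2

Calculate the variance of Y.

For Y = aS + b: Var(Y) = a² * Var(S)
Var(S) = 3.0^2 = 9
Var(Y) = 3² * 9 = 9 * 9 = 81

81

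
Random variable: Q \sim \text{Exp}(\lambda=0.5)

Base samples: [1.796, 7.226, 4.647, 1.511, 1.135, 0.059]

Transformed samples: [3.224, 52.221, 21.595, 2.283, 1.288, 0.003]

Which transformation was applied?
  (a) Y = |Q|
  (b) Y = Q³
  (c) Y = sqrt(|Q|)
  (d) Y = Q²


Checking option (d) Y = Q²:
  Q = 1.796 -> Y = 3.224 ✓
  Q = 7.226 -> Y = 52.221 ✓
  Q = 4.647 -> Y = 21.595 ✓
All samples match this transformation.

(d) Q²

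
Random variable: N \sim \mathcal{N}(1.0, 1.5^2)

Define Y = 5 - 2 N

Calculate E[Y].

For Y = -2N + 5:
E[Y] = -2 * E[N] + 5
E[N] = 1.0 = 1
E[Y] = -2 * 1 + 5 = 3

3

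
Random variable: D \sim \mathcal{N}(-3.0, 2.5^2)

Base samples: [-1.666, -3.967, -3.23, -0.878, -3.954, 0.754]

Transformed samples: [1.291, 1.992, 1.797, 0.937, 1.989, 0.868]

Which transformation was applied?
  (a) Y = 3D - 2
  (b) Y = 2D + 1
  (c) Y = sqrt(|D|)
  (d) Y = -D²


Checking option (c) Y = sqrt(|D|):
  D = -1.666 -> Y = 1.291 ✓
  D = -3.967 -> Y = 1.992 ✓
  D = -3.23 -> Y = 1.797 ✓
All samples match this transformation.

(c) sqrt(|D|)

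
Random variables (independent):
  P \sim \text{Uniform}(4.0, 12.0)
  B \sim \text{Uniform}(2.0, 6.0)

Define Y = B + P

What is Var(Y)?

For independent RVs: Var(aX + bY) = a²Var(X) + b²Var(Y)
Var(P) = 5.3333333
Var(B) = 1.3333333
Var(Y) = 1²*5.3333333 + 1²*1.3333333
= 1*5.3333333 + 1*1.3333333 = 6.6666667

6.6666667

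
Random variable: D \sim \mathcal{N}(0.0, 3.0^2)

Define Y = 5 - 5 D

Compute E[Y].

For Y = -5D + 5:
E[Y] = -5 * E[D] + 5
E[D] = 0.0 = 0
E[Y] = -5 * 0 + 5 = 5

5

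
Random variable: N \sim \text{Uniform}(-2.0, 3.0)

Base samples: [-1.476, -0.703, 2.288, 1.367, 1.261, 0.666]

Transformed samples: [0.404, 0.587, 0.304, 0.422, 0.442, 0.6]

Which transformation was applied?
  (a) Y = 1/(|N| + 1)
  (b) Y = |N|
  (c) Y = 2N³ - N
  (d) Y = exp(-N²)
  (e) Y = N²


Checking option (a) Y = 1/(|N| + 1):
  N = -1.476 -> Y = 0.404 ✓
  N = -0.703 -> Y = 0.587 ✓
  N = 2.288 -> Y = 0.304 ✓
All samples match this transformation.

(a) 1/(|N| + 1)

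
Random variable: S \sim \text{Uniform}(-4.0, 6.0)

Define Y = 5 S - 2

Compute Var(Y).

For Y = aS + b: Var(Y) = a² * Var(S)
Var(S) = (6 + 4)^2/12 = 8.3333333
Var(Y) = 5² * 8.3333333 = 25 * 8.3333333 = 208.33333

208.33333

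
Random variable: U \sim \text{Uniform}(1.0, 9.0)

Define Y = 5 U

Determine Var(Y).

For Y = aU + b: Var(Y) = a² * Var(U)
Var(U) = (9 - 1)^2/12 = 5.3333333
Var(Y) = 5² * 5.3333333 = 25 * 5.3333333 = 133.33333

133.33333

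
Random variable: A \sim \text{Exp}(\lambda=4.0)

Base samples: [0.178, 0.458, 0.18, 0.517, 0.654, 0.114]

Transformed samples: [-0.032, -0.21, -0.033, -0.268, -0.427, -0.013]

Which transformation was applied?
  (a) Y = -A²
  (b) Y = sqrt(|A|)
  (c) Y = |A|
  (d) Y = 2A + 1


Checking option (a) Y = -A²:
  A = 0.178 -> Y = -0.032 ✓
  A = 0.458 -> Y = -0.21 ✓
  A = 0.18 -> Y = -0.033 ✓
All samples match this transformation.

(a) -A²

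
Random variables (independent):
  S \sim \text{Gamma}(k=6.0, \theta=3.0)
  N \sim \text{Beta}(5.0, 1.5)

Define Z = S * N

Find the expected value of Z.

For independent RVs: E[XY] = E[X]*E[Y]
E[S] = 18
E[N] = 0.76923077
E[Z] = 18 * 0.76923077 = 13.846154

13.846154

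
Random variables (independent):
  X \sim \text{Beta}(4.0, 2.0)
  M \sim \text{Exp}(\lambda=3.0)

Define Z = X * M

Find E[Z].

For independent RVs: E[XY] = E[X]*E[Y]
E[X] = 0.66666667
E[M] = 0.33333333
E[Z] = 0.66666667 * 0.33333333 = 0.22222222

0.22222222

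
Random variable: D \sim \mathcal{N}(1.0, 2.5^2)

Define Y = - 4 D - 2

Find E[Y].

For Y = -4D - 2:
E[Y] = -4 * E[D] - 2
E[D] = 1.0 = 1
E[Y] = -4 * 1 - 2 = -6

-6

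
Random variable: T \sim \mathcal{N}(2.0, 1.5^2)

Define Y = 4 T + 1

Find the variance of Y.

For Y = aT + b: Var(Y) = a² * Var(T)
Var(T) = 1.5^2 = 2.25
Var(Y) = 4² * 2.25 = 16 * 2.25 = 36

36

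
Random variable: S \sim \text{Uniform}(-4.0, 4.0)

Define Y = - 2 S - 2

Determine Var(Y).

For Y = aS + b: Var(Y) = a² * Var(S)
Var(S) = (4 + 4)^2/12 = 5.3333333
Var(Y) = (-2)² * 5.3333333 = 4 * 5.3333333 = 21.333333

21.333333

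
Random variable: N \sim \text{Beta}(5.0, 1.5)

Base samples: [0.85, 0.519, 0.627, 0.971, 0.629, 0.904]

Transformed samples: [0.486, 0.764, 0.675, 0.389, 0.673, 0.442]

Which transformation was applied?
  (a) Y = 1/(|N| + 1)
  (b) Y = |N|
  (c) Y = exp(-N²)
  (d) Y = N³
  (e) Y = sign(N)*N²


Checking option (c) Y = exp(-N²):
  N = 0.85 -> Y = 0.486 ✓
  N = 0.519 -> Y = 0.764 ✓
  N = 0.627 -> Y = 0.675 ✓
All samples match this transformation.

(c) exp(-N²)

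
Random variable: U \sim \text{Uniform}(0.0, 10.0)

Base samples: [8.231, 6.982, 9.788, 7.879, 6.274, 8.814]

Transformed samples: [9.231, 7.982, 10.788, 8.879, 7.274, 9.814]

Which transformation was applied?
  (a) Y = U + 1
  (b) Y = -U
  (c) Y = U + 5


Checking option (a) Y = U + 1:
  U = 8.231 -> Y = 9.231 ✓
  U = 6.982 -> Y = 7.982 ✓
  U = 9.788 -> Y = 10.788 ✓
All samples match this transformation.

(a) U + 1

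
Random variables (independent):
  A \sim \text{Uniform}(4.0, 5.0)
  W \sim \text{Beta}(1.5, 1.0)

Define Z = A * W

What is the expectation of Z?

For independent RVs: E[XY] = E[X]*E[Y]
E[A] = 4.5
E[W] = 0.6
E[Z] = 4.5 * 0.6 = 2.7

2.7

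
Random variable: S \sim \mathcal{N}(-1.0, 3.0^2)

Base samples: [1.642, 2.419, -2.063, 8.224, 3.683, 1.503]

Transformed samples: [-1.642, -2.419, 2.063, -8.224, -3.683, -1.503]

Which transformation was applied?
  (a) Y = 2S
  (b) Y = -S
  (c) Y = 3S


Checking option (b) Y = -S:
  S = 1.642 -> Y = -1.642 ✓
  S = 2.419 -> Y = -2.419 ✓
  S = -2.063 -> Y = 2.063 ✓
All samples match this transformation.

(b) -S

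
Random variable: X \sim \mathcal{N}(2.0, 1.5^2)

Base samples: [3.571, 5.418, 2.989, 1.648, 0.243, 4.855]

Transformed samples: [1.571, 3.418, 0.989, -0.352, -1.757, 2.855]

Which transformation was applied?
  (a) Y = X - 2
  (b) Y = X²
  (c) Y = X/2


Checking option (a) Y = X - 2:
  X = 3.571 -> Y = 1.571 ✓
  X = 5.418 -> Y = 3.418 ✓
  X = 2.989 -> Y = 0.989 ✓
All samples match this transformation.

(a) X - 2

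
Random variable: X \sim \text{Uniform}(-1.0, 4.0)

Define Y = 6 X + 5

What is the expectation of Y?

For Y = 6X + 5:
E[Y] = 6 * E[X] + 5
E[X] = (-1 + 4)/2 = 1.5
E[Y] = 6 * 1.5 + 5 = 14

14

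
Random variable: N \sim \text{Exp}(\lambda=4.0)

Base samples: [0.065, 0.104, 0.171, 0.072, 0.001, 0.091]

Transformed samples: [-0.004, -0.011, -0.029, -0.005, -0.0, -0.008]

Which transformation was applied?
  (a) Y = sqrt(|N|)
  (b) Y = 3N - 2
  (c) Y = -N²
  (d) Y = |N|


Checking option (c) Y = -N²:
  N = 0.065 -> Y = -0.004 ✓
  N = 0.104 -> Y = -0.011 ✓
  N = 0.171 -> Y = -0.029 ✓
All samples match this transformation.

(c) -N²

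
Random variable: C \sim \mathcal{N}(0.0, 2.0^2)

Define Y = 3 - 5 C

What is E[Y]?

For Y = -5C + 3:
E[Y] = -5 * E[C] + 3
E[C] = 0.0 = 0
E[Y] = -5 * 0 + 3 = 3

3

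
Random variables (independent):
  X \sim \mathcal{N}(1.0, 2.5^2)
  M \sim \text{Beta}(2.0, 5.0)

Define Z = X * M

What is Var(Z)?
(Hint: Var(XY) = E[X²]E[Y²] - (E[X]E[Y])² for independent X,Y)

Var(XY) = E[X²]E[Y²] - (E[X]E[Y])²
E[X] = 1, Var(X) = 6.25
E[M] = 0.28571429, Var(M) = 0.025510204
E[X²] = 6.25 + 1² = 7.25
E[M²] = 0.025510204 + 0.28571429² = 0.10714286
Var(Z) = 7.25*0.10714286 - (1*0.28571429)²
= 0.77678571 - 0.081632653 = 0.69515306

0.69515306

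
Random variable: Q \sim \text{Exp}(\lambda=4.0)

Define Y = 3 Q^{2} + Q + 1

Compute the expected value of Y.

E[Y] = 3*E[Q²] + 1*E[Q] + 1
E[Q] = 0.25
E[Q²] = Var(Q) + (E[Q])² = 0.0625 + 0.0625 = 0.125
E[Y] = 3*0.125 + 1*0.25 + 1 = 1.625

1.625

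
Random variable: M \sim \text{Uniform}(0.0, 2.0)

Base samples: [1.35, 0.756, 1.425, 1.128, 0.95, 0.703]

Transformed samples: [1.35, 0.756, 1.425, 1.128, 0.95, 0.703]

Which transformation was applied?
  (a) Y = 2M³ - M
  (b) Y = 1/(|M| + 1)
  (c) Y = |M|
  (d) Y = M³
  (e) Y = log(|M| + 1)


Checking option (c) Y = |M|:
  M = 1.35 -> Y = 1.35 ✓
  M = 0.756 -> Y = 0.756 ✓
  M = 1.425 -> Y = 1.425 ✓
All samples match this transformation.

(c) |M|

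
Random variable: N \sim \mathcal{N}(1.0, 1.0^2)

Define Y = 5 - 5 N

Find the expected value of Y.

For Y = -5N + 5:
E[Y] = -5 * E[N] + 5
E[N] = 1.0 = 1
E[Y] = -5 * 1 + 5 = 0

0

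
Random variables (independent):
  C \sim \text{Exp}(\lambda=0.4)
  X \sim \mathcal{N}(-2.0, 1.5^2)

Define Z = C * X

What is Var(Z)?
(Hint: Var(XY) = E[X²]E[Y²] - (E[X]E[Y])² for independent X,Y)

Var(XY) = E[X²]E[Y²] - (E[X]E[Y])²
E[C] = 2.5, Var(C) = 6.25
E[X] = -2, Var(X) = 2.25
E[C²] = 6.25 + 2.5² = 12.5
E[X²] = 2.25 + (-2)² = 6.25
Var(Z) = 12.5*6.25 - (2.5*(-2))²
= 78.125 - 25 = 53.125

53.125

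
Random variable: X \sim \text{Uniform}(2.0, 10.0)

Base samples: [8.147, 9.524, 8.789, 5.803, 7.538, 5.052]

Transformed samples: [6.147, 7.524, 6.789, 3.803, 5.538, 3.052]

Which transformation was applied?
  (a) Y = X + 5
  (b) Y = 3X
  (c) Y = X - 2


Checking option (c) Y = X - 2:
  X = 8.147 -> Y = 6.147 ✓
  X = 9.524 -> Y = 7.524 ✓
  X = 8.789 -> Y = 6.789 ✓
All samples match this transformation.

(c) X - 2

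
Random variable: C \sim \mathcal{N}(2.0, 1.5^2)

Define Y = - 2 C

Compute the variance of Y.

For Y = aC + b: Var(Y) = a² * Var(C)
Var(C) = 1.5^2 = 2.25
Var(Y) = (-2)² * 2.25 = 4 * 2.25 = 9

9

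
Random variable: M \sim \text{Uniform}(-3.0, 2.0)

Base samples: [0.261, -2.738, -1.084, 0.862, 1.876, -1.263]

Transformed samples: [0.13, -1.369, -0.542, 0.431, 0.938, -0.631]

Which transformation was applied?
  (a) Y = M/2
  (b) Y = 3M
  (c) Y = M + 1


Checking option (a) Y = M/2:
  M = 0.261 -> Y = 0.13 ✓
  M = -2.738 -> Y = -1.369 ✓
  M = -1.084 -> Y = -0.542 ✓
All samples match this transformation.

(a) M/2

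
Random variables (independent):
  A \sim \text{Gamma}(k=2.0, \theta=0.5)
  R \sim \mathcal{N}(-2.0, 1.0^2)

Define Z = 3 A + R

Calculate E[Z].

E[Z] = 3*E[A] + 1*E[R]
E[A] = 1
E[R] = -2
E[Z] = 3*1 + 1*(-2) = 1

1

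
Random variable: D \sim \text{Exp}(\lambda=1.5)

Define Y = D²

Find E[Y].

E[D²] = Var(D) + (E[D])² = 0.44444444 + 0.44444444 = 0.88888889

0.88888889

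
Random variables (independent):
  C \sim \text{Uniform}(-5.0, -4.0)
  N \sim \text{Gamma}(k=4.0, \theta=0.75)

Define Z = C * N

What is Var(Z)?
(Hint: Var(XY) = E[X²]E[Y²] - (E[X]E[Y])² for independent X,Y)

Var(XY) = E[X²]E[Y²] - (E[X]E[Y])²
E[C] = -4.5, Var(C) = 0.083333333
E[N] = 3, Var(N) = 2.25
E[C²] = 0.083333333 + (-4.5)² = 20.333333
E[N²] = 2.25 + 3² = 11.25
Var(Z) = 20.333333*11.25 - (-4.5*3)²
= 228.75 - 182.25 = 46.5

46.5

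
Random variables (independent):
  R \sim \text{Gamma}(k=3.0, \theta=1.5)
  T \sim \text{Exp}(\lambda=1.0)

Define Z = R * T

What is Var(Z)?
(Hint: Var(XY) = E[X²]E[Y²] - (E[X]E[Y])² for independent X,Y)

Var(XY) = E[X²]E[Y²] - (E[X]E[Y])²
E[R] = 4.5, Var(R) = 6.75
E[T] = 1, Var(T) = 1
E[R²] = 6.75 + 4.5² = 27
E[T²] = 1 + 1² = 2
Var(Z) = 27*2 - (4.5*1)²
= 54 - 20.25 = 33.75

33.75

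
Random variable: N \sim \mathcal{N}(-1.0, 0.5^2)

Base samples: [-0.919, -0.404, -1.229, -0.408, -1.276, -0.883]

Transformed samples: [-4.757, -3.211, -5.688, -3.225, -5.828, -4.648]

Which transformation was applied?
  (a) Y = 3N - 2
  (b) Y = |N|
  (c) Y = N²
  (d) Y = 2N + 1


Checking option (a) Y = 3N - 2:
  N = -0.919 -> Y = -4.757 ✓
  N = -0.404 -> Y = -3.211 ✓
  N = -1.229 -> Y = -5.688 ✓
All samples match this transformation.

(a) 3N - 2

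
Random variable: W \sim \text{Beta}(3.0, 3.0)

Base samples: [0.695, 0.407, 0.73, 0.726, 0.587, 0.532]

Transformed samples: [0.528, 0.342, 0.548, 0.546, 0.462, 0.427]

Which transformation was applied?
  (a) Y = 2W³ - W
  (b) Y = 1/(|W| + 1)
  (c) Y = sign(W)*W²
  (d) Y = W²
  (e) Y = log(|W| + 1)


Checking option (e) Y = log(|W| + 1):
  W = 0.695 -> Y = 0.528 ✓
  W = 0.407 -> Y = 0.342 ✓
  W = 0.73 -> Y = 0.548 ✓
All samples match this transformation.

(e) log(|W| + 1)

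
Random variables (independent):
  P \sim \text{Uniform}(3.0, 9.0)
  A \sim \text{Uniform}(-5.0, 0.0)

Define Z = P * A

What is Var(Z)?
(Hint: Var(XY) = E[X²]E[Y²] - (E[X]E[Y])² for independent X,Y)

Var(XY) = E[X²]E[Y²] - (E[X]E[Y])²
E[P] = 6, Var(P) = 3
E[A] = -2.5, Var(A) = 2.0833333
E[P²] = 3 + 6² = 39
E[A²] = 2.0833333 + (-2.5)² = 8.3333333
Var(Z) = 39*8.3333333 - (6*(-2.5))²
= 325 - 225 = 100

100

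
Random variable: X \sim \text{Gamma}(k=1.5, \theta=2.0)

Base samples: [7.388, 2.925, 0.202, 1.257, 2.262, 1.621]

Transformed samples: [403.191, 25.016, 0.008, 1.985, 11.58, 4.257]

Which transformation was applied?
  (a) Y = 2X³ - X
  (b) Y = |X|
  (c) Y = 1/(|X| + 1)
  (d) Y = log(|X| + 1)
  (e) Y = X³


Checking option (e) Y = X³:
  X = 7.388 -> Y = 403.191 ✓
  X = 2.925 -> Y = 25.016 ✓
  X = 0.202 -> Y = 0.008 ✓
All samples match this transformation.

(e) X³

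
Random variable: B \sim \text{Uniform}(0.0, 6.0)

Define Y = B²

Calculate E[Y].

E[B²] = Var(B) + (E[B])² = 3 + 9 = 12

12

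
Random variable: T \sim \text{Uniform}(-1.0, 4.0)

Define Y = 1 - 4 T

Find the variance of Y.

For Y = aT + b: Var(Y) = a² * Var(T)
Var(T) = (4 + 1)^2/12 = 2.0833333
Var(Y) = (-4)² * 2.0833333 = 16 * 2.0833333 = 33.333333

33.333333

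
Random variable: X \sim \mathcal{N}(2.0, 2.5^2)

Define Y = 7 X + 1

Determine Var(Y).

For Y = aX + b: Var(Y) = a² * Var(X)
Var(X) = 2.5^2 = 6.25
Var(Y) = 7² * 6.25 = 49 * 6.25 = 306.25

306.25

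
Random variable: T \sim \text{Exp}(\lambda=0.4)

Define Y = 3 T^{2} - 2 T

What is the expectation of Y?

E[Y] = 3*E[T²] - 2*E[T]
E[T] = 2.5
E[T²] = Var(T) + (E[T])² = 6.25 + 6.25 = 12.5
E[Y] = 3*12.5 - 2*2.5 = 32.5

32.5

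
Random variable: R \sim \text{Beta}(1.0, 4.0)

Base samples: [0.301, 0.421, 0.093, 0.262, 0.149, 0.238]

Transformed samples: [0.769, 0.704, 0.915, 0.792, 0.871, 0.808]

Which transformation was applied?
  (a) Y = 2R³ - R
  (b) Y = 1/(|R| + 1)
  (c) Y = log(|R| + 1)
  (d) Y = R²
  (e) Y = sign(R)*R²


Checking option (b) Y = 1/(|R| + 1):
  R = 0.301 -> Y = 0.769 ✓
  R = 0.421 -> Y = 0.704 ✓
  R = 0.093 -> Y = 0.915 ✓
All samples match this transformation.

(b) 1/(|R| + 1)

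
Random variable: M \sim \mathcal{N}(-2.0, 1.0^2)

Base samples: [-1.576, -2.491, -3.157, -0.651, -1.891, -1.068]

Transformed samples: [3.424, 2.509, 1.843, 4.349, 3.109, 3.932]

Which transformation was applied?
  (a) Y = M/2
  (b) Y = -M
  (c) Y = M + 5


Checking option (c) Y = M + 5:
  M = -1.576 -> Y = 3.424 ✓
  M = -2.491 -> Y = 2.509 ✓
  M = -3.157 -> Y = 1.843 ✓
All samples match this transformation.

(c) M + 5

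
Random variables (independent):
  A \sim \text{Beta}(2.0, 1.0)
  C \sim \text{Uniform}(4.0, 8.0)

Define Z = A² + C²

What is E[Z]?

E[Z] = E[A²] + E[C²]
E[A²] = Var(A) + E[A]² = 0.055555556 + 0.44444444 = 0.5
E[C²] = Var(C) + E[C]² = 1.3333333 + 36 = 37.333333
E[Z] = 0.5 + 37.333333 = 37.833333

37.833333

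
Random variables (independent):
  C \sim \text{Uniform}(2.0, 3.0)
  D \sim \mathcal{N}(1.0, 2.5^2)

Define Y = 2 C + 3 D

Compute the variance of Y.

For independent RVs: Var(aX + bY) = a²Var(X) + b²Var(Y)
Var(C) = 0.083333333
Var(D) = 6.25
Var(Y) = 2²*0.083333333 + 3²*6.25
= 4*0.083333333 + 9*6.25 = 56.583333

56.583333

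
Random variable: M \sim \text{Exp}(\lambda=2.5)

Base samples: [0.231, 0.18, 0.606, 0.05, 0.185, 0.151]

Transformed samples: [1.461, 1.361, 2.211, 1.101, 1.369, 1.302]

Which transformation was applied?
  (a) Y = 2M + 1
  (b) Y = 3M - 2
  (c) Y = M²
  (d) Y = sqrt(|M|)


Checking option (a) Y = 2M + 1:
  M = 0.231 -> Y = 1.461 ✓
  M = 0.18 -> Y = 1.361 ✓
  M = 0.606 -> Y = 2.211 ✓
All samples match this transformation.

(a) 2M + 1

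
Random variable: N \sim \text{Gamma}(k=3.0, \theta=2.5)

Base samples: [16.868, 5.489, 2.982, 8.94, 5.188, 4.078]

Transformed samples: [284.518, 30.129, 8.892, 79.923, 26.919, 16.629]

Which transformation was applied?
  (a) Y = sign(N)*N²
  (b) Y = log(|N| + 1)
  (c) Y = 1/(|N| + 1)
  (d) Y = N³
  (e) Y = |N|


Checking option (a) Y = sign(N)*N²:
  N = 16.868 -> Y = 284.518 ✓
  N = 5.489 -> Y = 30.129 ✓
  N = 2.982 -> Y = 8.892 ✓
All samples match this transformation.

(a) sign(N)*N²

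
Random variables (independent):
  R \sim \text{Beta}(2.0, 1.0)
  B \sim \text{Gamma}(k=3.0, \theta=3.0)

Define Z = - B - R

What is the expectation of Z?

E[Z] = -1*E[R] - 1*E[B]
E[R] = 0.66666667
E[B] = 9
E[Z] = -1*0.66666667 - 1*9 = -9.6666667

-9.6666667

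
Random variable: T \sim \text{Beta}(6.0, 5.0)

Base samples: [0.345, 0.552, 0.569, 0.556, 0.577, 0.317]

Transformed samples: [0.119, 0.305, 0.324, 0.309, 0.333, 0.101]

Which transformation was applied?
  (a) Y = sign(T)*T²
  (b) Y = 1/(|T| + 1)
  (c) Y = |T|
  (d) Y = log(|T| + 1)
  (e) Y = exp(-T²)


Checking option (a) Y = sign(T)*T²:
  T = 0.345 -> Y = 0.119 ✓
  T = 0.552 -> Y = 0.305 ✓
  T = 0.569 -> Y = 0.324 ✓
All samples match this transformation.

(a) sign(T)*T²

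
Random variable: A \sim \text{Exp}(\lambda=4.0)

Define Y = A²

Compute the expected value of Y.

E[A²] = Var(A) + (E[A])² = 0.0625 + 0.0625 = 0.125

0.125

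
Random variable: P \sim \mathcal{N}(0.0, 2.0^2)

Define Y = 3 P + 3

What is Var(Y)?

For Y = aP + b: Var(Y) = a² * Var(P)
Var(P) = 2.0^2 = 4
Var(Y) = 3² * 4 = 9 * 4 = 36

36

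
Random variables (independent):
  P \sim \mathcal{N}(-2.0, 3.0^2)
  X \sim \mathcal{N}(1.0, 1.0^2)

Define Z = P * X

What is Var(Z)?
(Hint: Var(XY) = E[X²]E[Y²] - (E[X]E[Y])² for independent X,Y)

Var(XY) = E[X²]E[Y²] - (E[X]E[Y])²
E[P] = -2, Var(P) = 9
E[X] = 1, Var(X) = 1
E[P²] = 9 + (-2)² = 13
E[X²] = 1 + 1² = 2
Var(Z) = 13*2 - (-2*1)²
= 26 - 4 = 22

22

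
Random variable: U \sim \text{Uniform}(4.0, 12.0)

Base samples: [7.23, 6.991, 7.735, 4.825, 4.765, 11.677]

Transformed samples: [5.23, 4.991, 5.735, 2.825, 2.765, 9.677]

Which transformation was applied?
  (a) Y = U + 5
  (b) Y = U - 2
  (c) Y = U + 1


Checking option (b) Y = U - 2:
  U = 7.23 -> Y = 5.23 ✓
  U = 6.991 -> Y = 4.991 ✓
  U = 7.735 -> Y = 5.735 ✓
All samples match this transformation.

(b) U - 2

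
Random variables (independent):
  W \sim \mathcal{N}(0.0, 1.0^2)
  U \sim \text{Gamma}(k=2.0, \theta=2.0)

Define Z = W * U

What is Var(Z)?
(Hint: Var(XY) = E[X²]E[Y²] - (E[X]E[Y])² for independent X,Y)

Var(XY) = E[X²]E[Y²] - (E[X]E[Y])²
E[W] = 0, Var(W) = 1
E[U] = 4, Var(U) = 8
E[W²] = 1 + 0² = 1
E[U²] = 8 + 4² = 24
Var(Z) = 1*24 - (0*4)²
= 24 - 0 = 24

24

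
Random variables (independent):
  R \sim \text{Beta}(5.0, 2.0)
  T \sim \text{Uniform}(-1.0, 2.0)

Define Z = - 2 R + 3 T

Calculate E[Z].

E[Z] = -2*E[R] + 3*E[T]
E[R] = 0.71428571
E[T] = 0.5
E[Z] = -2*0.71428571 + 3*0.5 = 0.071428571

0.071428571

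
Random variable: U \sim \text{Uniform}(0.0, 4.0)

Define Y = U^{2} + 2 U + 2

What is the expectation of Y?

E[Y] = 1*E[U²] + 2*E[U] + 2
E[U] = 2
E[U²] = Var(U) + (E[U])² = 1.3333333 + 4 = 5.3333333
E[Y] = 1*5.3333333 + 2*2 + 2 = 11.333333

11.333333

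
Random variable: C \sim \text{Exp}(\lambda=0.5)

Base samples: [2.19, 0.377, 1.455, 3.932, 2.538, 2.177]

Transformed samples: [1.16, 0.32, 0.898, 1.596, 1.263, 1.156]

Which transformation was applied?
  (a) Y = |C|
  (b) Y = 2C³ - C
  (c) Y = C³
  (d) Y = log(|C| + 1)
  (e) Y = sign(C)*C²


Checking option (d) Y = log(|C| + 1):
  C = 2.19 -> Y = 1.16 ✓
  C = 0.377 -> Y = 0.32 ✓
  C = 1.455 -> Y = 0.898 ✓
All samples match this transformation.

(d) log(|C| + 1)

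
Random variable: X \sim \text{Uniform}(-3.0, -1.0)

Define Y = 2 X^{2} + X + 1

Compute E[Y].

E[Y] = 2*E[X²] + 1*E[X] + 1
E[X] = -2
E[X²] = Var(X) + (E[X])² = 0.33333333 + 4 = 4.3333333
E[Y] = 2*4.3333333 + 1*(-2) + 1 = 7.6666667

7.6666667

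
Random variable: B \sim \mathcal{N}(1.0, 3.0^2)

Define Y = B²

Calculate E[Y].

E[B²] = Var(B) + (E[B])² = 9 + 1 = 10

10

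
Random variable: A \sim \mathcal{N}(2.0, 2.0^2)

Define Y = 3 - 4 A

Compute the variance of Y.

For Y = aA + b: Var(Y) = a² * Var(A)
Var(A) = 2.0^2 = 4
Var(Y) = (-4)² * 4 = 16 * 4 = 64

64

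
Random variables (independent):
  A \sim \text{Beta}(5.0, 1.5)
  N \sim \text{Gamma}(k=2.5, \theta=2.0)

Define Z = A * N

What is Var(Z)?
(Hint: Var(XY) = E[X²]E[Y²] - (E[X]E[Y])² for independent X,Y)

Var(XY) = E[X²]E[Y²] - (E[X]E[Y])²
E[A] = 0.76923077, Var(A) = 0.023668639
E[N] = 5, Var(N) = 10
E[A²] = 0.023668639 + 0.76923077² = 0.61538462
E[N²] = 10 + 5² = 35
Var(Z) = 0.61538462*35 - (0.76923077*5)²
= 21.538462 - 14.792899 = 6.7455621

6.7455621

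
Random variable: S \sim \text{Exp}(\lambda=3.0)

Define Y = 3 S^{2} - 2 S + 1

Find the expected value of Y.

E[Y] = 3*E[S²] - 2*E[S] + 1
E[S] = 0.33333333
E[S²] = Var(S) + (E[S])² = 0.11111111 + 0.11111111 = 0.22222222
E[Y] = 3*0.22222222 - 2*0.33333333 + 1 = 1

1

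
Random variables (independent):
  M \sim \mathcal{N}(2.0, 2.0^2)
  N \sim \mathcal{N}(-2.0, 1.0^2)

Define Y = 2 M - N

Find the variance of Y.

For independent RVs: Var(aX + bY) = a²Var(X) + b²Var(Y)
Var(M) = 4
Var(N) = 1
Var(Y) = 2²*4 + (-1)²*1
= 4*4 + 1*1 = 17

17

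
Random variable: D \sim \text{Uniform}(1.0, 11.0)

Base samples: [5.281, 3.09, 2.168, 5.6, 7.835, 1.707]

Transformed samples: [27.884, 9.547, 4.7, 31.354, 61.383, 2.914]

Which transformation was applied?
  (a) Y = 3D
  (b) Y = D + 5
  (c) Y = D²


Checking option (c) Y = D²:
  D = 5.281 -> Y = 27.884 ✓
  D = 3.09 -> Y = 9.547 ✓
  D = 2.168 -> Y = 4.7 ✓
All samples match this transformation.

(c) D²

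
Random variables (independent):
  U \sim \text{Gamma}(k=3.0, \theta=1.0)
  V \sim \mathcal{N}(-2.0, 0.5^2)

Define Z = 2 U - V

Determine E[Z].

E[Z] = 2*E[U] - 1*E[V]
E[U] = 3
E[V] = -2
E[Z] = 2*3 - 1*(-2) = 8

8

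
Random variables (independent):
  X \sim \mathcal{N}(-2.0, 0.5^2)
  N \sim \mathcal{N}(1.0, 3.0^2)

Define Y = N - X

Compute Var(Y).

For independent RVs: Var(aX + bY) = a²Var(X) + b²Var(Y)
Var(X) = 0.25
Var(N) = 9
Var(Y) = (-1)²*0.25 + 1²*9
= 1*0.25 + 1*9 = 9.25

9.25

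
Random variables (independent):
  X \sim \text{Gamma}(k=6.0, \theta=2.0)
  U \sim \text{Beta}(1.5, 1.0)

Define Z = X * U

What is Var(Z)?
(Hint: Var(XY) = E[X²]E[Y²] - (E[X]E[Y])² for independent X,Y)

Var(XY) = E[X²]E[Y²] - (E[X]E[Y])²
E[X] = 12, Var(X) = 24
E[U] = 0.6, Var(U) = 0.068571429
E[X²] = 24 + 12² = 168
E[U²] = 0.068571429 + 0.6² = 0.42857143
Var(Z) = 168*0.42857143 - (12*0.6)²
= 72 - 51.84 = 20.16

20.16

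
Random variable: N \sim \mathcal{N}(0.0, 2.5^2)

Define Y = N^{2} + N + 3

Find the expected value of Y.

E[Y] = 1*E[N²] + 1*E[N] + 3
E[N] = 0
E[N²] = Var(N) + (E[N])² = 6.25 + 0 = 6.25
E[Y] = 1*6.25 + 1*0 + 3 = 9.25

9.25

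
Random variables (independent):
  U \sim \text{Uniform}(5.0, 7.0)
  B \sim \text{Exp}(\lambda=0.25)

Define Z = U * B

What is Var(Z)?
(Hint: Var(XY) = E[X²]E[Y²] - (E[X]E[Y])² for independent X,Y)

Var(XY) = E[X²]E[Y²] - (E[X]E[Y])²
E[U] = 6, Var(U) = 0.33333333
E[B] = 4, Var(B) = 16
E[U²] = 0.33333333 + 6² = 36.333333
E[B²] = 16 + 4² = 32
Var(Z) = 36.333333*32 - (6*4)²
= 1162.6667 - 576 = 586.66667

586.66667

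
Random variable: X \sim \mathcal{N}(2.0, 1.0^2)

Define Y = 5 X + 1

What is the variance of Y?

For Y = aX + b: Var(Y) = a² * Var(X)
Var(X) = 1.0^2 = 1
Var(Y) = 5² * 1 = 25 * 1 = 25

25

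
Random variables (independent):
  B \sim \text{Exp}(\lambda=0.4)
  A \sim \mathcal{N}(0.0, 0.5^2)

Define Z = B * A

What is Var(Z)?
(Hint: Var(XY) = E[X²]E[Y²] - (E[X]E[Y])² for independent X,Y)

Var(XY) = E[X²]E[Y²] - (E[X]E[Y])²
E[B] = 2.5, Var(B) = 6.25
E[A] = 0, Var(A) = 0.25
E[B²] = 6.25 + 2.5² = 12.5
E[A²] = 0.25 + 0² = 0.25
Var(Z) = 12.5*0.25 - (2.5*0)²
= 3.125 - 0 = 3.125

3.125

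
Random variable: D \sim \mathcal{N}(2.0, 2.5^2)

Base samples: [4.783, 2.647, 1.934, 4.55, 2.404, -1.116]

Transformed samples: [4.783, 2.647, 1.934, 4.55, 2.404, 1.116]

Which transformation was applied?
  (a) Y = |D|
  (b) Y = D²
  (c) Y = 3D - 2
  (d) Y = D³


Checking option (a) Y = |D|:
  D = 4.783 -> Y = 4.783 ✓
  D = 2.647 -> Y = 2.647 ✓
  D = 1.934 -> Y = 1.934 ✓
All samples match this transformation.

(a) |D|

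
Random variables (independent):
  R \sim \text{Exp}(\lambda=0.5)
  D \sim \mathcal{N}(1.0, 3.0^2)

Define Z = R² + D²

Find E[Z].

E[Z] = E[R²] + E[D²]
E[R²] = Var(R) + E[R]² = 4 + 4 = 8
E[D²] = Var(D) + E[D]² = 9 + 1 = 10
E[Z] = 8 + 10 = 18

18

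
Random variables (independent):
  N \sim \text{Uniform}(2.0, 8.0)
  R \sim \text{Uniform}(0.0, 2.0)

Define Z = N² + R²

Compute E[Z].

E[Z] = E[N²] + E[R²]
E[N²] = Var(N) + E[N]² = 3 + 25 = 28
E[R²] = Var(R) + E[R]² = 0.33333333 + 1 = 1.3333333
E[Z] = 28 + 1.3333333 = 29.333333

29.333333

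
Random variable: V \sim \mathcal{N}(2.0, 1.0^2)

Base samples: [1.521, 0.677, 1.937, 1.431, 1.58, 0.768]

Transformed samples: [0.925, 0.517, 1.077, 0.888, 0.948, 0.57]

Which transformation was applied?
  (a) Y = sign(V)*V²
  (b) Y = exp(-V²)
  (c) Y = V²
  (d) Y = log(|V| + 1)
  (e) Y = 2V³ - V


Checking option (d) Y = log(|V| + 1):
  V = 1.521 -> Y = 0.925 ✓
  V = 0.677 -> Y = 0.517 ✓
  V = 1.937 -> Y = 1.077 ✓
All samples match this transformation.

(d) log(|V| + 1)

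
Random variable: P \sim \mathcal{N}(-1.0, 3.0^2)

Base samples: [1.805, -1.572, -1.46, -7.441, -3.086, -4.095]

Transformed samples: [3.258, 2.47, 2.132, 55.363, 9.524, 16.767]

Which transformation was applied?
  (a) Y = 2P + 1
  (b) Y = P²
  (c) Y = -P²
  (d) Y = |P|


Checking option (b) Y = P²:
  P = 1.805 -> Y = 3.258 ✓
  P = -1.572 -> Y = 2.47 ✓
  P = -1.46 -> Y = 2.132 ✓
All samples match this transformation.

(b) P²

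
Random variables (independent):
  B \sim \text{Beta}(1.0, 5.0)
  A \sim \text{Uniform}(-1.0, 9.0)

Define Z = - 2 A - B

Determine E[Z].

E[Z] = -1*E[B] - 2*E[A]
E[B] = 0.16666667
E[A] = 4
E[Z] = -1*0.16666667 - 2*4 = -8.1666667

-8.1666667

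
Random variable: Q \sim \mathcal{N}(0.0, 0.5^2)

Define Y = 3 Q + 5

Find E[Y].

For Y = 3Q + 5:
E[Y] = 3 * E[Q] + 5
E[Q] = 0.0 = 0
E[Y] = 3 * 0 + 5 = 5

5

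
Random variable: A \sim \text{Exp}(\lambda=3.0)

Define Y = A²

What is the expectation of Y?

Using E[X²] = Var(X) + (E[X])²:
E[A] = 0.33333333
Var(A) = 1/3.0^2 = 0.11111111
E[A²] = 0.11111111 + 0.33333333² = 0.11111111 + 0.11111111 = 0.22222222

0.22222222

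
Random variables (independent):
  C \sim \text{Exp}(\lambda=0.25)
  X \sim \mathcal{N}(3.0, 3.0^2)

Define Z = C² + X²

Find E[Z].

E[Z] = E[C²] + E[X²]
E[C²] = Var(C) + E[C]² = 16 + 16 = 32
E[X²] = Var(X) + E[X]² = 9 + 9 = 18
E[Z] = 32 + 18 = 50

50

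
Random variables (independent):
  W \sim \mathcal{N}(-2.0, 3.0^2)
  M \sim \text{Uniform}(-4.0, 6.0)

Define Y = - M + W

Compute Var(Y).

For independent RVs: Var(aX + bY) = a²Var(X) + b²Var(Y)
Var(W) = 9
Var(M) = 8.3333333
Var(Y) = 1²*9 + (-1)²*8.3333333
= 1*9 + 1*8.3333333 = 17.333333

17.333333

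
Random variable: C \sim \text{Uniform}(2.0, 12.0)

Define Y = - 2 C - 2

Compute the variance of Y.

For Y = aC + b: Var(Y) = a² * Var(C)
Var(C) = (12 - 2)^2/12 = 8.3333333
Var(Y) = (-2)² * 8.3333333 = 4 * 8.3333333 = 33.333333

33.333333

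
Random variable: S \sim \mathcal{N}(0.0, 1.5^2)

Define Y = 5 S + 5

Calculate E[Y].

For Y = 5S + 5:
E[Y] = 5 * E[S] + 5
E[S] = 0.0 = 0
E[Y] = 5 * 0 + 5 = 5

5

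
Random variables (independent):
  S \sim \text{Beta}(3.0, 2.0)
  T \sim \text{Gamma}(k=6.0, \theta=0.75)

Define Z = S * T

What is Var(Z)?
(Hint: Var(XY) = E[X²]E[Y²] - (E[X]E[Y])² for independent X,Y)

Var(XY) = E[X²]E[Y²] - (E[X]E[Y])²
E[S] = 0.6, Var(S) = 0.04
E[T] = 4.5, Var(T) = 3.375
E[S²] = 0.04 + 0.6² = 0.4
E[T²] = 3.375 + 4.5² = 23.625
Var(Z) = 0.4*23.625 - (0.6*4.5)²
= 9.45 - 7.29 = 2.16

2.16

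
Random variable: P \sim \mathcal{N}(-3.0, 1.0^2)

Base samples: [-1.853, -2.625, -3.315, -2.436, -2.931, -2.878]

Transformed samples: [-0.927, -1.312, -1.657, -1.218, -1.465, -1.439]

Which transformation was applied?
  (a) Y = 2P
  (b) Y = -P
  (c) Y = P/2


Checking option (c) Y = P/2:
  P = -1.853 -> Y = -0.927 ✓
  P = -2.625 -> Y = -1.312 ✓
  P = -3.315 -> Y = -1.657 ✓
All samples match this transformation.

(c) P/2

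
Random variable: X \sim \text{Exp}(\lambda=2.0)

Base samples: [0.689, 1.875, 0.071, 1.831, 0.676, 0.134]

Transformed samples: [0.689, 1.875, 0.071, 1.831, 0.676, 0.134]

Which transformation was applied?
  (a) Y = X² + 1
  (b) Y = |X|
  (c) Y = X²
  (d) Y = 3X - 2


Checking option (b) Y = |X|:
  X = 0.689 -> Y = 0.689 ✓
  X = 1.875 -> Y = 1.875 ✓
  X = 0.071 -> Y = 0.071 ✓
All samples match this transformation.

(b) |X|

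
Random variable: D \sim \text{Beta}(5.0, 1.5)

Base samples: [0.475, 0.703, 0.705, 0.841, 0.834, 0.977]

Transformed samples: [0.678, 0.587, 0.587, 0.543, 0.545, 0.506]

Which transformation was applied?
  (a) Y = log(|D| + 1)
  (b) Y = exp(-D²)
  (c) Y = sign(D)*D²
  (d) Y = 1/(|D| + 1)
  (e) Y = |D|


Checking option (d) Y = 1/(|D| + 1):
  D = 0.475 -> Y = 0.678 ✓
  D = 0.703 -> Y = 0.587 ✓
  D = 0.705 -> Y = 0.587 ✓
All samples match this transformation.

(d) 1/(|D| + 1)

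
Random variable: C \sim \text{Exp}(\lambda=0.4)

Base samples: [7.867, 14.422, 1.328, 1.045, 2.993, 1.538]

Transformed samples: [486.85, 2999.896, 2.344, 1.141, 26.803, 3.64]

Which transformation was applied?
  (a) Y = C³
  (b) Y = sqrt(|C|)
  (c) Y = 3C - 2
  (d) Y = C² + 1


Checking option (a) Y = C³:
  C = 7.867 -> Y = 486.85 ✓
  C = 14.422 -> Y = 2999.896 ✓
  C = 1.328 -> Y = 2.344 ✓
All samples match this transformation.

(a) C³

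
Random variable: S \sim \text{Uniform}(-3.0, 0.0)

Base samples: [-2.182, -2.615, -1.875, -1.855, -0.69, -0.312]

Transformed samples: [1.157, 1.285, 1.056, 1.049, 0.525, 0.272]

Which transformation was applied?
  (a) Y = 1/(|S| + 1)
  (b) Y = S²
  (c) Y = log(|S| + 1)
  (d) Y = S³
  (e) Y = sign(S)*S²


Checking option (c) Y = log(|S| + 1):
  S = -2.182 -> Y = 1.157 ✓
  S = -2.615 -> Y = 1.285 ✓
  S = -1.875 -> Y = 1.056 ✓
All samples match this transformation.

(c) log(|S| + 1)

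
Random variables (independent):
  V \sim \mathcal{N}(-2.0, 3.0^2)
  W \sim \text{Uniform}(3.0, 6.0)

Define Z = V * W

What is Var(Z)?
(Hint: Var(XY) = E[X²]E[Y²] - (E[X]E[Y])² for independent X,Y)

Var(XY) = E[X²]E[Y²] - (E[X]E[Y])²
E[V] = -2, Var(V) = 9
E[W] = 4.5, Var(W) = 0.75
E[V²] = 9 + (-2)² = 13
E[W²] = 0.75 + 4.5² = 21
Var(Z) = 13*21 - (-2*4.5)²
= 273 - 81 = 192

192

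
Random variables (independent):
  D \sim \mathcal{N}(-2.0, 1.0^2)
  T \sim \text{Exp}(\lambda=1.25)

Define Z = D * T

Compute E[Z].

For independent RVs: E[XY] = E[X]*E[Y]
E[D] = -2
E[T] = 0.8
E[Z] = -2 * 0.8 = -1.6

-1.6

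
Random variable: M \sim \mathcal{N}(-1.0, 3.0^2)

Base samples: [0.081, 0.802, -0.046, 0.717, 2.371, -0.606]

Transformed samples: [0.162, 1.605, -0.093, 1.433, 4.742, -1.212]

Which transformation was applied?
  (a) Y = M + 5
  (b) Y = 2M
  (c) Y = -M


Checking option (b) Y = 2M:
  M = 0.081 -> Y = 0.162 ✓
  M = 0.802 -> Y = 1.605 ✓
  M = -0.046 -> Y = -0.093 ✓
All samples match this transformation.

(b) 2M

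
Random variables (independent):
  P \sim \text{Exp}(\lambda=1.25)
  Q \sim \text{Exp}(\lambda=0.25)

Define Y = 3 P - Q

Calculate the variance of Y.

For independent RVs: Var(aX + bY) = a²Var(X) + b²Var(Y)
Var(P) = 0.64
Var(Q) = 16
Var(Y) = 3²*0.64 + (-1)²*16
= 9*0.64 + 1*16 = 21.76

21.76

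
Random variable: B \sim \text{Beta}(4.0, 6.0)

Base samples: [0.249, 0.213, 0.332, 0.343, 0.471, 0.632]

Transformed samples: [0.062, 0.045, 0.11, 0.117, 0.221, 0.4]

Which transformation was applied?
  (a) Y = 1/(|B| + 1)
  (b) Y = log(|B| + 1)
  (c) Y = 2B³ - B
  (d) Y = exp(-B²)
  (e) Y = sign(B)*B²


Checking option (e) Y = sign(B)*B²:
  B = 0.249 -> Y = 0.062 ✓
  B = 0.213 -> Y = 0.045 ✓
  B = 0.332 -> Y = 0.11 ✓
All samples match this transformation.

(e) sign(B)*B²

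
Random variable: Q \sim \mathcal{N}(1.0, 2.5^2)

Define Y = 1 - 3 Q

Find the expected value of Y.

For Y = -3Q + 1:
E[Y] = -3 * E[Q] + 1
E[Q] = 1.0 = 1
E[Y] = -3 * 1 + 1 = -2

-2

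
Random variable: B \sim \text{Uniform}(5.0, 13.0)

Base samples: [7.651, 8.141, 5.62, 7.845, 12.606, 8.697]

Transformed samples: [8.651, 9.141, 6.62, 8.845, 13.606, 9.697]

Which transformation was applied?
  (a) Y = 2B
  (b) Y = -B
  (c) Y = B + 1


Checking option (c) Y = B + 1:
  B = 7.651 -> Y = 8.651 ✓
  B = 8.141 -> Y = 9.141 ✓
  B = 5.62 -> Y = 6.62 ✓
All samples match this transformation.

(c) B + 1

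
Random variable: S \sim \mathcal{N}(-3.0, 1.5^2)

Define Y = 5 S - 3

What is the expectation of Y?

For Y = 5S - 3:
E[Y] = 5 * E[S] - 3
E[S] = -3.0 = -3
E[Y] = 5 * (-3) - 3 = -18

-18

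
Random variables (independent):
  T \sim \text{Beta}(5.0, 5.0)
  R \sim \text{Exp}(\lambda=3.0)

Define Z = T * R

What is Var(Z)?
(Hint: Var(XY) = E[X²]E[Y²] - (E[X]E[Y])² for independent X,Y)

Var(XY) = E[X²]E[Y²] - (E[X]E[Y])²
E[T] = 0.5, Var(T) = 0.022727273
E[R] = 0.33333333, Var(R) = 0.11111111
E[T²] = 0.022727273 + 0.5² = 0.27272727
E[R²] = 0.11111111 + 0.33333333² = 0.22222222
Var(Z) = 0.27272727*0.22222222 - (0.5*0.33333333)²
= 0.060606061 - 0.027777778 = 0.032828283

0.032828283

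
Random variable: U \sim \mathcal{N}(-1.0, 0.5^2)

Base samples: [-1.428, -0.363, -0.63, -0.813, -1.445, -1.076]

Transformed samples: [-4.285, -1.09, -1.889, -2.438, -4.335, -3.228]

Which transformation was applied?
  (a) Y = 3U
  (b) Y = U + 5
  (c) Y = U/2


Checking option (a) Y = 3U:
  U = -1.428 -> Y = -4.285 ✓
  U = -0.363 -> Y = -1.09 ✓
  U = -0.63 -> Y = -1.889 ✓
All samples match this transformation.

(a) 3U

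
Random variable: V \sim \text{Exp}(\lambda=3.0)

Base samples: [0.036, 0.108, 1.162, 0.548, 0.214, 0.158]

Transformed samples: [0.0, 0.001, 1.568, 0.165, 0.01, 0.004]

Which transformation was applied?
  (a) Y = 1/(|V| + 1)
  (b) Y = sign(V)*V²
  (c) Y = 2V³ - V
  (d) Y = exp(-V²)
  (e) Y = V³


Checking option (e) Y = V³:
  V = 0.036 -> Y = 0.0 ✓
  V = 0.108 -> Y = 0.001 ✓
  V = 1.162 -> Y = 1.568 ✓
All samples match this transformation.

(e) V³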